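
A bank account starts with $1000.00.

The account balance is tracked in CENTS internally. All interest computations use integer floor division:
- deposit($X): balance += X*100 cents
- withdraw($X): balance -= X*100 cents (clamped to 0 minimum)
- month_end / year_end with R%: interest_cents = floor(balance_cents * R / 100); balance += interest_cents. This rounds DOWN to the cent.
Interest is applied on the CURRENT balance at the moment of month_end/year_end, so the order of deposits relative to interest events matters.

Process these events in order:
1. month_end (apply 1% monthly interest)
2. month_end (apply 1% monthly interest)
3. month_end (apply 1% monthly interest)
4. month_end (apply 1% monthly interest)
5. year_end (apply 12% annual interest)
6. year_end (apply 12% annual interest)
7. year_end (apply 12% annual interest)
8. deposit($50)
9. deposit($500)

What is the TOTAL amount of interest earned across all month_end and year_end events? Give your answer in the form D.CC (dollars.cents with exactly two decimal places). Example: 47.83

Answer: 461.95

Derivation:
After 1 (month_end (apply 1% monthly interest)): balance=$1010.00 total_interest=$10.00
After 2 (month_end (apply 1% monthly interest)): balance=$1020.10 total_interest=$20.10
After 3 (month_end (apply 1% monthly interest)): balance=$1030.30 total_interest=$30.30
After 4 (month_end (apply 1% monthly interest)): balance=$1040.60 total_interest=$40.60
After 5 (year_end (apply 12% annual interest)): balance=$1165.47 total_interest=$165.47
After 6 (year_end (apply 12% annual interest)): balance=$1305.32 total_interest=$305.32
After 7 (year_end (apply 12% annual interest)): balance=$1461.95 total_interest=$461.95
After 8 (deposit($50)): balance=$1511.95 total_interest=$461.95
After 9 (deposit($500)): balance=$2011.95 total_interest=$461.95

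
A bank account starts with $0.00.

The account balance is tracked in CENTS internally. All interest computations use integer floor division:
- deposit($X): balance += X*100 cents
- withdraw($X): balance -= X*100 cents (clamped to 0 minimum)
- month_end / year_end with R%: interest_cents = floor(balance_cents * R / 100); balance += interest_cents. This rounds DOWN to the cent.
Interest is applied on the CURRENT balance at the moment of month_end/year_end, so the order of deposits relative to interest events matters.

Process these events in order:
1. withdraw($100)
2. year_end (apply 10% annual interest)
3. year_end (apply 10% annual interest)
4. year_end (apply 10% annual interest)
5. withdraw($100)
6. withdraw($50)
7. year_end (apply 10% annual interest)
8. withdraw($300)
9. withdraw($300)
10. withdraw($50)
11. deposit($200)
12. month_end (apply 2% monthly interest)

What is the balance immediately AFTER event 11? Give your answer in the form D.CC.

Answer: 200.00

Derivation:
After 1 (withdraw($100)): balance=$0.00 total_interest=$0.00
After 2 (year_end (apply 10% annual interest)): balance=$0.00 total_interest=$0.00
After 3 (year_end (apply 10% annual interest)): balance=$0.00 total_interest=$0.00
After 4 (year_end (apply 10% annual interest)): balance=$0.00 total_interest=$0.00
After 5 (withdraw($100)): balance=$0.00 total_interest=$0.00
After 6 (withdraw($50)): balance=$0.00 total_interest=$0.00
After 7 (year_end (apply 10% annual interest)): balance=$0.00 total_interest=$0.00
After 8 (withdraw($300)): balance=$0.00 total_interest=$0.00
After 9 (withdraw($300)): balance=$0.00 total_interest=$0.00
After 10 (withdraw($50)): balance=$0.00 total_interest=$0.00
After 11 (deposit($200)): balance=$200.00 total_interest=$0.00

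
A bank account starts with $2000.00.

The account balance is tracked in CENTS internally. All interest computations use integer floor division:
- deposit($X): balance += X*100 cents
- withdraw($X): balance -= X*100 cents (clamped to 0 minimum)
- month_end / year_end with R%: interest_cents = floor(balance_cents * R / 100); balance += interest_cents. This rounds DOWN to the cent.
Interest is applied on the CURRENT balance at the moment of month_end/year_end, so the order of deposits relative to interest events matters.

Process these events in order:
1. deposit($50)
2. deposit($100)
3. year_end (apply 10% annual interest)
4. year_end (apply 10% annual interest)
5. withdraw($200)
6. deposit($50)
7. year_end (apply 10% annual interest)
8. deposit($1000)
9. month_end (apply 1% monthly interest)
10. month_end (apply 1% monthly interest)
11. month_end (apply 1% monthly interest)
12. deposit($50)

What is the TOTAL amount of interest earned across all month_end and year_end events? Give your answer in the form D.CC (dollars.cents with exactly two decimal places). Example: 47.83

After 1 (deposit($50)): balance=$2050.00 total_interest=$0.00
After 2 (deposit($100)): balance=$2150.00 total_interest=$0.00
After 3 (year_end (apply 10% annual interest)): balance=$2365.00 total_interest=$215.00
After 4 (year_end (apply 10% annual interest)): balance=$2601.50 total_interest=$451.50
After 5 (withdraw($200)): balance=$2401.50 total_interest=$451.50
After 6 (deposit($50)): balance=$2451.50 total_interest=$451.50
After 7 (year_end (apply 10% annual interest)): balance=$2696.65 total_interest=$696.65
After 8 (deposit($1000)): balance=$3696.65 total_interest=$696.65
After 9 (month_end (apply 1% monthly interest)): balance=$3733.61 total_interest=$733.61
After 10 (month_end (apply 1% monthly interest)): balance=$3770.94 total_interest=$770.94
After 11 (month_end (apply 1% monthly interest)): balance=$3808.64 total_interest=$808.64
After 12 (deposit($50)): balance=$3858.64 total_interest=$808.64

Answer: 808.64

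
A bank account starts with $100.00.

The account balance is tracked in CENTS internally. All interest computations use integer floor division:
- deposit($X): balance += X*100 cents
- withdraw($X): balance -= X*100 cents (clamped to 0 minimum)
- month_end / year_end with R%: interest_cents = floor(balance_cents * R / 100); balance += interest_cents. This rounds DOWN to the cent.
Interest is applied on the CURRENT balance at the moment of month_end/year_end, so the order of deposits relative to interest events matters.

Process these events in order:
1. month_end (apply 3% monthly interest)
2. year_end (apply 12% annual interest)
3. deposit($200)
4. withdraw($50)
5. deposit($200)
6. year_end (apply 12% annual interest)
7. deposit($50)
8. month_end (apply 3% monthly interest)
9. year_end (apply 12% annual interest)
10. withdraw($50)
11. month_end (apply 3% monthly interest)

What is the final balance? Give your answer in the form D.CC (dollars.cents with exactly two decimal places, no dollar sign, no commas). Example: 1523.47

Answer: 627.18

Derivation:
After 1 (month_end (apply 3% monthly interest)): balance=$103.00 total_interest=$3.00
After 2 (year_end (apply 12% annual interest)): balance=$115.36 total_interest=$15.36
After 3 (deposit($200)): balance=$315.36 total_interest=$15.36
After 4 (withdraw($50)): balance=$265.36 total_interest=$15.36
After 5 (deposit($200)): balance=$465.36 total_interest=$15.36
After 6 (year_end (apply 12% annual interest)): balance=$521.20 total_interest=$71.20
After 7 (deposit($50)): balance=$571.20 total_interest=$71.20
After 8 (month_end (apply 3% monthly interest)): balance=$588.33 total_interest=$88.33
After 9 (year_end (apply 12% annual interest)): balance=$658.92 total_interest=$158.92
After 10 (withdraw($50)): balance=$608.92 total_interest=$158.92
After 11 (month_end (apply 3% monthly interest)): balance=$627.18 total_interest=$177.18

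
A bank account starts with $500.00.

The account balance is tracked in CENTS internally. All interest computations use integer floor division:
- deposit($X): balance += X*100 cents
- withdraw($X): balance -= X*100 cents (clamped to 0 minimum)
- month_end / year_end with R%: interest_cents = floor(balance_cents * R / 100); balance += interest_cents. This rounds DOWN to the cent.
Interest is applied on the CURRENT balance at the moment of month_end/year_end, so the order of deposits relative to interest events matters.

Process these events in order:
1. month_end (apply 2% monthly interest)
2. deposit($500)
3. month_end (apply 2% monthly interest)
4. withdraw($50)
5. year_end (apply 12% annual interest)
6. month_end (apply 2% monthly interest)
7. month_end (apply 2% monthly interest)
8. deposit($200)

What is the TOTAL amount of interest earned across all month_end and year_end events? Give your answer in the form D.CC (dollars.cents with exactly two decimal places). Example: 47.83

Answer: 192.16

Derivation:
After 1 (month_end (apply 2% monthly interest)): balance=$510.00 total_interest=$10.00
After 2 (deposit($500)): balance=$1010.00 total_interest=$10.00
After 3 (month_end (apply 2% monthly interest)): balance=$1030.20 total_interest=$30.20
After 4 (withdraw($50)): balance=$980.20 total_interest=$30.20
After 5 (year_end (apply 12% annual interest)): balance=$1097.82 total_interest=$147.82
After 6 (month_end (apply 2% monthly interest)): balance=$1119.77 total_interest=$169.77
After 7 (month_end (apply 2% monthly interest)): balance=$1142.16 total_interest=$192.16
After 8 (deposit($200)): balance=$1342.16 total_interest=$192.16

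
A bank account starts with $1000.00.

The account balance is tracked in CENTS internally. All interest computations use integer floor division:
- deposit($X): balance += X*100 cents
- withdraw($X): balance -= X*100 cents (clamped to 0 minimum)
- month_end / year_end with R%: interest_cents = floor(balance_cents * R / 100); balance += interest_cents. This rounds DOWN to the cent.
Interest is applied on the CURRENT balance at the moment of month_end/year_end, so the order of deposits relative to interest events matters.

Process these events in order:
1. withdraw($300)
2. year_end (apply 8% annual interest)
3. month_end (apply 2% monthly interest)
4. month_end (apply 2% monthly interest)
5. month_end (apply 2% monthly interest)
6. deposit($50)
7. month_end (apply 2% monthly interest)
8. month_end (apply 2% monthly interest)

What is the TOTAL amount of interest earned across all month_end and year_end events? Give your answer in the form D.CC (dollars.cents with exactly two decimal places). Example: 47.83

Answer: 136.69

Derivation:
After 1 (withdraw($300)): balance=$700.00 total_interest=$0.00
After 2 (year_end (apply 8% annual interest)): balance=$756.00 total_interest=$56.00
After 3 (month_end (apply 2% monthly interest)): balance=$771.12 total_interest=$71.12
After 4 (month_end (apply 2% monthly interest)): balance=$786.54 total_interest=$86.54
After 5 (month_end (apply 2% monthly interest)): balance=$802.27 total_interest=$102.27
After 6 (deposit($50)): balance=$852.27 total_interest=$102.27
After 7 (month_end (apply 2% monthly interest)): balance=$869.31 total_interest=$119.31
After 8 (month_end (apply 2% monthly interest)): balance=$886.69 total_interest=$136.69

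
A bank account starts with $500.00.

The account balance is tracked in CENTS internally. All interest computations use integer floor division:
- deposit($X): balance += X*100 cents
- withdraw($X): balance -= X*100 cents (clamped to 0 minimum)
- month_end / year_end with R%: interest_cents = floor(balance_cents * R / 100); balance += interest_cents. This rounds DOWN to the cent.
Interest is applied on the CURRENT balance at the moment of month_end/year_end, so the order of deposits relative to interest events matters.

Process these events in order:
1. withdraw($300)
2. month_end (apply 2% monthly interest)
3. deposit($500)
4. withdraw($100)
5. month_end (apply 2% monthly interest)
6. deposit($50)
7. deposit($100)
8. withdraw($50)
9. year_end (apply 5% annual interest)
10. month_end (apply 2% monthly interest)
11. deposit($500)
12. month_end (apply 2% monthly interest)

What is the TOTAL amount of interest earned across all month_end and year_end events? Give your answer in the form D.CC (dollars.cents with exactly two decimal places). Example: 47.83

Answer: 92.24

Derivation:
After 1 (withdraw($300)): balance=$200.00 total_interest=$0.00
After 2 (month_end (apply 2% monthly interest)): balance=$204.00 total_interest=$4.00
After 3 (deposit($500)): balance=$704.00 total_interest=$4.00
After 4 (withdraw($100)): balance=$604.00 total_interest=$4.00
After 5 (month_end (apply 2% monthly interest)): balance=$616.08 total_interest=$16.08
After 6 (deposit($50)): balance=$666.08 total_interest=$16.08
After 7 (deposit($100)): balance=$766.08 total_interest=$16.08
After 8 (withdraw($50)): balance=$716.08 total_interest=$16.08
After 9 (year_end (apply 5% annual interest)): balance=$751.88 total_interest=$51.88
After 10 (month_end (apply 2% monthly interest)): balance=$766.91 total_interest=$66.91
After 11 (deposit($500)): balance=$1266.91 total_interest=$66.91
After 12 (month_end (apply 2% monthly interest)): balance=$1292.24 total_interest=$92.24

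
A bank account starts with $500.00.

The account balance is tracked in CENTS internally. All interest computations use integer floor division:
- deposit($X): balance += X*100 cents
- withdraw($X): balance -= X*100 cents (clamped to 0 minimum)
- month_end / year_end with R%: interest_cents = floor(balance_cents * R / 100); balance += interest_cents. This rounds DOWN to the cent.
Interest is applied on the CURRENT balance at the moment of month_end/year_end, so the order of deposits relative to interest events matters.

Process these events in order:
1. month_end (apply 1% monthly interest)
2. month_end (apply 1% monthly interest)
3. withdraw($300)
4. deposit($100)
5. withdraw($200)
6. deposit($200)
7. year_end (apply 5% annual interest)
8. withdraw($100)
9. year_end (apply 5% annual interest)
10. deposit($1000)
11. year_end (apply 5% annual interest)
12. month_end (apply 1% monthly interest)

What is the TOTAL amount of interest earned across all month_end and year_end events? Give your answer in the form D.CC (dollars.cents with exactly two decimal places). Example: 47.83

After 1 (month_end (apply 1% monthly interest)): balance=$505.00 total_interest=$5.00
After 2 (month_end (apply 1% monthly interest)): balance=$510.05 total_interest=$10.05
After 3 (withdraw($300)): balance=$210.05 total_interest=$10.05
After 4 (deposit($100)): balance=$310.05 total_interest=$10.05
After 5 (withdraw($200)): balance=$110.05 total_interest=$10.05
After 6 (deposit($200)): balance=$310.05 total_interest=$10.05
After 7 (year_end (apply 5% annual interest)): balance=$325.55 total_interest=$25.55
After 8 (withdraw($100)): balance=$225.55 total_interest=$25.55
After 9 (year_end (apply 5% annual interest)): balance=$236.82 total_interest=$36.82
After 10 (deposit($1000)): balance=$1236.82 total_interest=$36.82
After 11 (year_end (apply 5% annual interest)): balance=$1298.66 total_interest=$98.66
After 12 (month_end (apply 1% monthly interest)): balance=$1311.64 total_interest=$111.64

Answer: 111.64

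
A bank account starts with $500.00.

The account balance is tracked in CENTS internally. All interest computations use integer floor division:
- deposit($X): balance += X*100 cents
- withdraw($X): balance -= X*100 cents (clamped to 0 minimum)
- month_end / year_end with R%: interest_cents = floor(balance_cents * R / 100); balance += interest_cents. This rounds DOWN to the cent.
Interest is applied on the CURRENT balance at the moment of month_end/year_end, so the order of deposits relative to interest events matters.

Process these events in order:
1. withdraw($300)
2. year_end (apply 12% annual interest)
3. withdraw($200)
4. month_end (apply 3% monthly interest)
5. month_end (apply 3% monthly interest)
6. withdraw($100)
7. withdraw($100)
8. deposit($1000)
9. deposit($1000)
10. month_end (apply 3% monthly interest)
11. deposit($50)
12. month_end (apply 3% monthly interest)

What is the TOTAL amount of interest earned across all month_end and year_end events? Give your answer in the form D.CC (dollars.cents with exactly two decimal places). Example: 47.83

After 1 (withdraw($300)): balance=$200.00 total_interest=$0.00
After 2 (year_end (apply 12% annual interest)): balance=$224.00 total_interest=$24.00
After 3 (withdraw($200)): balance=$24.00 total_interest=$24.00
After 4 (month_end (apply 3% monthly interest)): balance=$24.72 total_interest=$24.72
After 5 (month_end (apply 3% monthly interest)): balance=$25.46 total_interest=$25.46
After 6 (withdraw($100)): balance=$0.00 total_interest=$25.46
After 7 (withdraw($100)): balance=$0.00 total_interest=$25.46
After 8 (deposit($1000)): balance=$1000.00 total_interest=$25.46
After 9 (deposit($1000)): balance=$2000.00 total_interest=$25.46
After 10 (month_end (apply 3% monthly interest)): balance=$2060.00 total_interest=$85.46
After 11 (deposit($50)): balance=$2110.00 total_interest=$85.46
After 12 (month_end (apply 3% monthly interest)): balance=$2173.30 total_interest=$148.76

Answer: 148.76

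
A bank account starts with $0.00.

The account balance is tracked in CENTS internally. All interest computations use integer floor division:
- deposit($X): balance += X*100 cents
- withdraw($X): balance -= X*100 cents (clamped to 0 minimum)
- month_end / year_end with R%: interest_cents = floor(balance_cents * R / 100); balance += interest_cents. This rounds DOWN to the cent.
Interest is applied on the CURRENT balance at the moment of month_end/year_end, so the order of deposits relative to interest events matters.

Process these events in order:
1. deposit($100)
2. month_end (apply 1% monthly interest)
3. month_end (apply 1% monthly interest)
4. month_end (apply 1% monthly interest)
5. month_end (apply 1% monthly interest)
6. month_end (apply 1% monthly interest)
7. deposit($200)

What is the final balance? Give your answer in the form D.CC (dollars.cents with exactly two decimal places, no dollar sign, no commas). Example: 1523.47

Answer: 305.10

Derivation:
After 1 (deposit($100)): balance=$100.00 total_interest=$0.00
After 2 (month_end (apply 1% monthly interest)): balance=$101.00 total_interest=$1.00
After 3 (month_end (apply 1% monthly interest)): balance=$102.01 total_interest=$2.01
After 4 (month_end (apply 1% monthly interest)): balance=$103.03 total_interest=$3.03
After 5 (month_end (apply 1% monthly interest)): balance=$104.06 total_interest=$4.06
After 6 (month_end (apply 1% monthly interest)): balance=$105.10 total_interest=$5.10
After 7 (deposit($200)): balance=$305.10 total_interest=$5.10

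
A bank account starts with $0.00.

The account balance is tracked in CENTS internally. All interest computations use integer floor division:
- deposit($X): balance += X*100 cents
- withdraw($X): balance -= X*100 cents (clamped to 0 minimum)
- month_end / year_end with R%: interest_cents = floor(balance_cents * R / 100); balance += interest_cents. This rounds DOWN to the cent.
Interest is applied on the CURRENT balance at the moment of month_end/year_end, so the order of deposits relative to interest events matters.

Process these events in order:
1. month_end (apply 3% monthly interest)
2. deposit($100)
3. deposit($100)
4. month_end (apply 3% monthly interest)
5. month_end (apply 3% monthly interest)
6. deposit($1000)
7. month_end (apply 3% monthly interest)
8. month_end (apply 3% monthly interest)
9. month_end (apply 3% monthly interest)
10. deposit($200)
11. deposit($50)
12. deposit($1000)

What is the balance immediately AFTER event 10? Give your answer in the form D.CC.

After 1 (month_end (apply 3% monthly interest)): balance=$0.00 total_interest=$0.00
After 2 (deposit($100)): balance=$100.00 total_interest=$0.00
After 3 (deposit($100)): balance=$200.00 total_interest=$0.00
After 4 (month_end (apply 3% monthly interest)): balance=$206.00 total_interest=$6.00
After 5 (month_end (apply 3% monthly interest)): balance=$212.18 total_interest=$12.18
After 6 (deposit($1000)): balance=$1212.18 total_interest=$12.18
After 7 (month_end (apply 3% monthly interest)): balance=$1248.54 total_interest=$48.54
After 8 (month_end (apply 3% monthly interest)): balance=$1285.99 total_interest=$85.99
After 9 (month_end (apply 3% monthly interest)): balance=$1324.56 total_interest=$124.56
After 10 (deposit($200)): balance=$1524.56 total_interest=$124.56

Answer: 1524.56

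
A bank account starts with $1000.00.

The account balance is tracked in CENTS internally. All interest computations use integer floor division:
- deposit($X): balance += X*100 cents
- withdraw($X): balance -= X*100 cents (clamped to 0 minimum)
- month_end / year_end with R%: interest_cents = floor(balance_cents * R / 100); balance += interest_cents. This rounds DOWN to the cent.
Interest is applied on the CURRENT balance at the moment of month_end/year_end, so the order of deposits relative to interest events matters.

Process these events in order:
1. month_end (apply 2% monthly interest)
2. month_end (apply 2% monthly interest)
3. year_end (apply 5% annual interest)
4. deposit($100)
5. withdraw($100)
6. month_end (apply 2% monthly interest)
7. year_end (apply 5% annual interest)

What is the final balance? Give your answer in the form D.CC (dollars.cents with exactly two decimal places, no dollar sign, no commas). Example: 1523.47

Answer: 1169.97

Derivation:
After 1 (month_end (apply 2% monthly interest)): balance=$1020.00 total_interest=$20.00
After 2 (month_end (apply 2% monthly interest)): balance=$1040.40 total_interest=$40.40
After 3 (year_end (apply 5% annual interest)): balance=$1092.42 total_interest=$92.42
After 4 (deposit($100)): balance=$1192.42 total_interest=$92.42
After 5 (withdraw($100)): balance=$1092.42 total_interest=$92.42
After 6 (month_end (apply 2% monthly interest)): balance=$1114.26 total_interest=$114.26
After 7 (year_end (apply 5% annual interest)): balance=$1169.97 total_interest=$169.97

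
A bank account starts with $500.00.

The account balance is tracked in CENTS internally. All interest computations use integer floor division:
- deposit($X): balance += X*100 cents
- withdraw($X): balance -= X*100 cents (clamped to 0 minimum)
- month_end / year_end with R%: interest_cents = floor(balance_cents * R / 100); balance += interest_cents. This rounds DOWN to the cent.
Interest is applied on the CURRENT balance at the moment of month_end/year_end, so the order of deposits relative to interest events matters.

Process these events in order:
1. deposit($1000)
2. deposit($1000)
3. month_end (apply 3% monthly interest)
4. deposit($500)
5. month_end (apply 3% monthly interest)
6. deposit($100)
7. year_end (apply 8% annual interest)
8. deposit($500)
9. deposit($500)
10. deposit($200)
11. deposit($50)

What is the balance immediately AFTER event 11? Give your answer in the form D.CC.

Answer: 4778.63

Derivation:
After 1 (deposit($1000)): balance=$1500.00 total_interest=$0.00
After 2 (deposit($1000)): balance=$2500.00 total_interest=$0.00
After 3 (month_end (apply 3% monthly interest)): balance=$2575.00 total_interest=$75.00
After 4 (deposit($500)): balance=$3075.00 total_interest=$75.00
After 5 (month_end (apply 3% monthly interest)): balance=$3167.25 total_interest=$167.25
After 6 (deposit($100)): balance=$3267.25 total_interest=$167.25
After 7 (year_end (apply 8% annual interest)): balance=$3528.63 total_interest=$428.63
After 8 (deposit($500)): balance=$4028.63 total_interest=$428.63
After 9 (deposit($500)): balance=$4528.63 total_interest=$428.63
After 10 (deposit($200)): balance=$4728.63 total_interest=$428.63
After 11 (deposit($50)): balance=$4778.63 total_interest=$428.63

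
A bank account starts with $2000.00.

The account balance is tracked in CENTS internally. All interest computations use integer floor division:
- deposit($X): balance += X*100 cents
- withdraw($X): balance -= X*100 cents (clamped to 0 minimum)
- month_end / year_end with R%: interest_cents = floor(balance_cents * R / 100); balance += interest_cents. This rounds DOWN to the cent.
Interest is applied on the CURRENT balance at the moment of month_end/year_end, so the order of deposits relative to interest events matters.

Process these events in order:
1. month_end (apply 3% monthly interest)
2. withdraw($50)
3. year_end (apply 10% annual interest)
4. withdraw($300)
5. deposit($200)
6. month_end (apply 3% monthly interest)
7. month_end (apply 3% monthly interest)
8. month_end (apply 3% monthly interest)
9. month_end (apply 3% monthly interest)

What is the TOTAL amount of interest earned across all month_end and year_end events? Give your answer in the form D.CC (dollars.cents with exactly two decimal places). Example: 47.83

After 1 (month_end (apply 3% monthly interest)): balance=$2060.00 total_interest=$60.00
After 2 (withdraw($50)): balance=$2010.00 total_interest=$60.00
After 3 (year_end (apply 10% annual interest)): balance=$2211.00 total_interest=$261.00
After 4 (withdraw($300)): balance=$1911.00 total_interest=$261.00
After 5 (deposit($200)): balance=$2111.00 total_interest=$261.00
After 6 (month_end (apply 3% monthly interest)): balance=$2174.33 total_interest=$324.33
After 7 (month_end (apply 3% monthly interest)): balance=$2239.55 total_interest=$389.55
After 8 (month_end (apply 3% monthly interest)): balance=$2306.73 total_interest=$456.73
After 9 (month_end (apply 3% monthly interest)): balance=$2375.93 total_interest=$525.93

Answer: 525.93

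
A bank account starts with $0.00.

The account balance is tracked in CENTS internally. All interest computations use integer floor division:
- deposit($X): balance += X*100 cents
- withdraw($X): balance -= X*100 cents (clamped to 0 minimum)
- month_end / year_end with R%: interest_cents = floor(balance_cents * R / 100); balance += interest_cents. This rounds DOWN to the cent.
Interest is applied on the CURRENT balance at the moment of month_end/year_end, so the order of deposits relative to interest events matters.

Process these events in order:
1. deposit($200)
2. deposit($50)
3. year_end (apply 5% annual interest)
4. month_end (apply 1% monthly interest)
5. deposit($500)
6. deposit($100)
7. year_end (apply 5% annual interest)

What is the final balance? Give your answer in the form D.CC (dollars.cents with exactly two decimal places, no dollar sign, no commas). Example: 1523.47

After 1 (deposit($200)): balance=$200.00 total_interest=$0.00
After 2 (deposit($50)): balance=$250.00 total_interest=$0.00
After 3 (year_end (apply 5% annual interest)): balance=$262.50 total_interest=$12.50
After 4 (month_end (apply 1% monthly interest)): balance=$265.12 total_interest=$15.12
After 5 (deposit($500)): balance=$765.12 total_interest=$15.12
After 6 (deposit($100)): balance=$865.12 total_interest=$15.12
After 7 (year_end (apply 5% annual interest)): balance=$908.37 total_interest=$58.37

Answer: 908.37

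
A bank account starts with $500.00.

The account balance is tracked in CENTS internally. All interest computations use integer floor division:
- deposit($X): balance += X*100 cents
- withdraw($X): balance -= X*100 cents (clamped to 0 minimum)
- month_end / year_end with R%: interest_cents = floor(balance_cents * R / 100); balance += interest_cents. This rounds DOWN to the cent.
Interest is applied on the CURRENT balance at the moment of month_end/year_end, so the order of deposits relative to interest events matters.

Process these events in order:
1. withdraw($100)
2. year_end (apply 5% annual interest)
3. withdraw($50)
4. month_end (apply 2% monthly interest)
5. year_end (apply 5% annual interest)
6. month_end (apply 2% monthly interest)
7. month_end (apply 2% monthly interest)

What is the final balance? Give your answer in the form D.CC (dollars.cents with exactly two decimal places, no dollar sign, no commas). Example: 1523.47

Answer: 412.27

Derivation:
After 1 (withdraw($100)): balance=$400.00 total_interest=$0.00
After 2 (year_end (apply 5% annual interest)): balance=$420.00 total_interest=$20.00
After 3 (withdraw($50)): balance=$370.00 total_interest=$20.00
After 4 (month_end (apply 2% monthly interest)): balance=$377.40 total_interest=$27.40
After 5 (year_end (apply 5% annual interest)): balance=$396.27 total_interest=$46.27
After 6 (month_end (apply 2% monthly interest)): balance=$404.19 total_interest=$54.19
After 7 (month_end (apply 2% monthly interest)): balance=$412.27 total_interest=$62.27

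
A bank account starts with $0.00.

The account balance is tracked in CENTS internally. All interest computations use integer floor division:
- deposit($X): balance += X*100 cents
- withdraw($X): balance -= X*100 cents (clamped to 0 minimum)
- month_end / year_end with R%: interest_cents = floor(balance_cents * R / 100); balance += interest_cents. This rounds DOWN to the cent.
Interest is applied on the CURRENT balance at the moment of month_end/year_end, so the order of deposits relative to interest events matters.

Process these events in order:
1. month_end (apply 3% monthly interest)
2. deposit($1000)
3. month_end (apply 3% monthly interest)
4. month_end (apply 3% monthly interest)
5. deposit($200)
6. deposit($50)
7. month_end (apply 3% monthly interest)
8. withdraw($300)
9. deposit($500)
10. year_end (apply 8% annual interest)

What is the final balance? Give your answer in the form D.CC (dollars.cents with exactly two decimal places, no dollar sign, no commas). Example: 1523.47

After 1 (month_end (apply 3% monthly interest)): balance=$0.00 total_interest=$0.00
After 2 (deposit($1000)): balance=$1000.00 total_interest=$0.00
After 3 (month_end (apply 3% monthly interest)): balance=$1030.00 total_interest=$30.00
After 4 (month_end (apply 3% monthly interest)): balance=$1060.90 total_interest=$60.90
After 5 (deposit($200)): balance=$1260.90 total_interest=$60.90
After 6 (deposit($50)): balance=$1310.90 total_interest=$60.90
After 7 (month_end (apply 3% monthly interest)): balance=$1350.22 total_interest=$100.22
After 8 (withdraw($300)): balance=$1050.22 total_interest=$100.22
After 9 (deposit($500)): balance=$1550.22 total_interest=$100.22
After 10 (year_end (apply 8% annual interest)): balance=$1674.23 total_interest=$224.23

Answer: 1674.23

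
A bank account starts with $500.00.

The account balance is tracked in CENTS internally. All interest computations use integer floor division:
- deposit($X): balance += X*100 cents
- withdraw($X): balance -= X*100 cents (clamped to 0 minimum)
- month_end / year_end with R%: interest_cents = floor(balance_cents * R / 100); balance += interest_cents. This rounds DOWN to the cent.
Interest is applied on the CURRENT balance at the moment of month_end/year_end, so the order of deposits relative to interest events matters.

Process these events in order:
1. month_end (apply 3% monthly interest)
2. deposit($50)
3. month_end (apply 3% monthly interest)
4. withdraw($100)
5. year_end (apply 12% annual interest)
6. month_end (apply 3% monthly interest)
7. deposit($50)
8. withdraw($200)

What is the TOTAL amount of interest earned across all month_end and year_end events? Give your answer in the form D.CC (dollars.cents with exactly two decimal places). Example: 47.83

After 1 (month_end (apply 3% monthly interest)): balance=$515.00 total_interest=$15.00
After 2 (deposit($50)): balance=$565.00 total_interest=$15.00
After 3 (month_end (apply 3% monthly interest)): balance=$581.95 total_interest=$31.95
After 4 (withdraw($100)): balance=$481.95 total_interest=$31.95
After 5 (year_end (apply 12% annual interest)): balance=$539.78 total_interest=$89.78
After 6 (month_end (apply 3% monthly interest)): balance=$555.97 total_interest=$105.97
After 7 (deposit($50)): balance=$605.97 total_interest=$105.97
After 8 (withdraw($200)): balance=$405.97 total_interest=$105.97

Answer: 105.97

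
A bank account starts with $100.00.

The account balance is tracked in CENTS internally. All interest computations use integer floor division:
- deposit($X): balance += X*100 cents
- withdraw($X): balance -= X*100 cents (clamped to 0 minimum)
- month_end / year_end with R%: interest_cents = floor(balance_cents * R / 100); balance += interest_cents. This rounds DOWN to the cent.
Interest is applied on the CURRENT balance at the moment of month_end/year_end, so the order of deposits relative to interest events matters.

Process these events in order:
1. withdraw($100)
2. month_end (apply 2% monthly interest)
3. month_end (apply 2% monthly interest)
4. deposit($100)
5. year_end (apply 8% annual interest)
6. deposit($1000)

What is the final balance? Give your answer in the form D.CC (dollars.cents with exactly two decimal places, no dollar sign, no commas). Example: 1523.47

After 1 (withdraw($100)): balance=$0.00 total_interest=$0.00
After 2 (month_end (apply 2% monthly interest)): balance=$0.00 total_interest=$0.00
After 3 (month_end (apply 2% monthly interest)): balance=$0.00 total_interest=$0.00
After 4 (deposit($100)): balance=$100.00 total_interest=$0.00
After 5 (year_end (apply 8% annual interest)): balance=$108.00 total_interest=$8.00
After 6 (deposit($1000)): balance=$1108.00 total_interest=$8.00

Answer: 1108.00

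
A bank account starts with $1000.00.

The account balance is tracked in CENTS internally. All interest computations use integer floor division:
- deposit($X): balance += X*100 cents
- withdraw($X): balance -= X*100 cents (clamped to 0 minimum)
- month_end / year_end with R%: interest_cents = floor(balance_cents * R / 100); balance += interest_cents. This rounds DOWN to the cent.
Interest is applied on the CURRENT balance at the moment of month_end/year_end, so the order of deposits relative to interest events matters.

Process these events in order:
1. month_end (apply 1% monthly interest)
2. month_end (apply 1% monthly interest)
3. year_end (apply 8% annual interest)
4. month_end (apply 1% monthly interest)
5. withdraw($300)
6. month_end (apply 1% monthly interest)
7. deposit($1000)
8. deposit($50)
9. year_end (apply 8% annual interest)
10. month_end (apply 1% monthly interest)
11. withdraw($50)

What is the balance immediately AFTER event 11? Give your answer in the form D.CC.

After 1 (month_end (apply 1% monthly interest)): balance=$1010.00 total_interest=$10.00
After 2 (month_end (apply 1% monthly interest)): balance=$1020.10 total_interest=$20.10
After 3 (year_end (apply 8% annual interest)): balance=$1101.70 total_interest=$101.70
After 4 (month_end (apply 1% monthly interest)): balance=$1112.71 total_interest=$112.71
After 5 (withdraw($300)): balance=$812.71 total_interest=$112.71
After 6 (month_end (apply 1% monthly interest)): balance=$820.83 total_interest=$120.83
After 7 (deposit($1000)): balance=$1820.83 total_interest=$120.83
After 8 (deposit($50)): balance=$1870.83 total_interest=$120.83
After 9 (year_end (apply 8% annual interest)): balance=$2020.49 total_interest=$270.49
After 10 (month_end (apply 1% monthly interest)): balance=$2040.69 total_interest=$290.69
After 11 (withdraw($50)): balance=$1990.69 total_interest=$290.69

Answer: 1990.69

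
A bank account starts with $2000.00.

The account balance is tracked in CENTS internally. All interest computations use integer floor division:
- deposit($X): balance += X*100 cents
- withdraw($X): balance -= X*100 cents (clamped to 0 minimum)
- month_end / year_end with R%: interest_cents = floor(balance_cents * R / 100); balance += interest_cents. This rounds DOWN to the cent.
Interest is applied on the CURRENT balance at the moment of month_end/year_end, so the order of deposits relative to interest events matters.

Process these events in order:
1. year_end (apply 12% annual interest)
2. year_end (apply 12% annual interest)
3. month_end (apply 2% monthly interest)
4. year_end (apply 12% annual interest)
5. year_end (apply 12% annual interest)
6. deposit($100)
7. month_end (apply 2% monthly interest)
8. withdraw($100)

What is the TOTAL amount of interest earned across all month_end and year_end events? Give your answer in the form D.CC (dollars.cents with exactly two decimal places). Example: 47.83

Answer: 1276.15

Derivation:
After 1 (year_end (apply 12% annual interest)): balance=$2240.00 total_interest=$240.00
After 2 (year_end (apply 12% annual interest)): balance=$2508.80 total_interest=$508.80
After 3 (month_end (apply 2% monthly interest)): balance=$2558.97 total_interest=$558.97
After 4 (year_end (apply 12% annual interest)): balance=$2866.04 total_interest=$866.04
After 5 (year_end (apply 12% annual interest)): balance=$3209.96 total_interest=$1209.96
After 6 (deposit($100)): balance=$3309.96 total_interest=$1209.96
After 7 (month_end (apply 2% monthly interest)): balance=$3376.15 total_interest=$1276.15
After 8 (withdraw($100)): balance=$3276.15 total_interest=$1276.15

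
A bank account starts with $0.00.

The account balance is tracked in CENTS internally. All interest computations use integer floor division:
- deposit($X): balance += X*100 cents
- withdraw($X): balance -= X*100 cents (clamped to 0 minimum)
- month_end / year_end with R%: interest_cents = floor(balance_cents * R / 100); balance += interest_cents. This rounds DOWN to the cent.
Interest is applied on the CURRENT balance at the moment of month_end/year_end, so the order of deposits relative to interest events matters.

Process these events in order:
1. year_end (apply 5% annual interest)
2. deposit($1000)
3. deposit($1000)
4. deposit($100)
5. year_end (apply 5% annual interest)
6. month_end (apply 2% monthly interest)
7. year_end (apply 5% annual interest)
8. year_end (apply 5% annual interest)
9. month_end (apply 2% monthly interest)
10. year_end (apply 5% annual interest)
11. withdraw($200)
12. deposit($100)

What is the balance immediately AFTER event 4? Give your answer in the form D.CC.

Answer: 2100.00

Derivation:
After 1 (year_end (apply 5% annual interest)): balance=$0.00 total_interest=$0.00
After 2 (deposit($1000)): balance=$1000.00 total_interest=$0.00
After 3 (deposit($1000)): balance=$2000.00 total_interest=$0.00
After 4 (deposit($100)): balance=$2100.00 total_interest=$0.00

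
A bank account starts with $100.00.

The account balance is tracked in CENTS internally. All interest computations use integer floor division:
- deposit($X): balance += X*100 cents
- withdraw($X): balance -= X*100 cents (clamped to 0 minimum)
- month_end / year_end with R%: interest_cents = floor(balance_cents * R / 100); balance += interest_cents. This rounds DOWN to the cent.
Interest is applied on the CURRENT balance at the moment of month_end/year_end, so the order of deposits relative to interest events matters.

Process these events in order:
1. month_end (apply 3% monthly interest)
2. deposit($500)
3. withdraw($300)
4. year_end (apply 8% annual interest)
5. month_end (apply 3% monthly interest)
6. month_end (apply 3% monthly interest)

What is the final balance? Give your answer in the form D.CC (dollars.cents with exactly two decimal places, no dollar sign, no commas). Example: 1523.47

After 1 (month_end (apply 3% monthly interest)): balance=$103.00 total_interest=$3.00
After 2 (deposit($500)): balance=$603.00 total_interest=$3.00
After 3 (withdraw($300)): balance=$303.00 total_interest=$3.00
After 4 (year_end (apply 8% annual interest)): balance=$327.24 total_interest=$27.24
After 5 (month_end (apply 3% monthly interest)): balance=$337.05 total_interest=$37.05
After 6 (month_end (apply 3% monthly interest)): balance=$347.16 total_interest=$47.16

Answer: 347.16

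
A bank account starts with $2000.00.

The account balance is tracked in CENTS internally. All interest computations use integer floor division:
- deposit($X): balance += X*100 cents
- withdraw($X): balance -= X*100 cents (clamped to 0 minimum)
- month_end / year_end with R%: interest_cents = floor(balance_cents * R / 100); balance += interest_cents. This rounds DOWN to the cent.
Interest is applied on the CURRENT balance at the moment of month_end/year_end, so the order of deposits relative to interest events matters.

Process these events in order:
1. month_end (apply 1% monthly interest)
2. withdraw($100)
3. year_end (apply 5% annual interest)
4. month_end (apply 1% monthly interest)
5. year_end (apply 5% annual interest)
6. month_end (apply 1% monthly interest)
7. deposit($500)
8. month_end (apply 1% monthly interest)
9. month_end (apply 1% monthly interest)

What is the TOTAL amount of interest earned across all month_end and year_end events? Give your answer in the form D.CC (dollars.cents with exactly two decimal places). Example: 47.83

Answer: 312.77

Derivation:
After 1 (month_end (apply 1% monthly interest)): balance=$2020.00 total_interest=$20.00
After 2 (withdraw($100)): balance=$1920.00 total_interest=$20.00
After 3 (year_end (apply 5% annual interest)): balance=$2016.00 total_interest=$116.00
After 4 (month_end (apply 1% monthly interest)): balance=$2036.16 total_interest=$136.16
After 5 (year_end (apply 5% annual interest)): balance=$2137.96 total_interest=$237.96
After 6 (month_end (apply 1% monthly interest)): balance=$2159.33 total_interest=$259.33
After 7 (deposit($500)): balance=$2659.33 total_interest=$259.33
After 8 (month_end (apply 1% monthly interest)): balance=$2685.92 total_interest=$285.92
After 9 (month_end (apply 1% monthly interest)): balance=$2712.77 total_interest=$312.77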